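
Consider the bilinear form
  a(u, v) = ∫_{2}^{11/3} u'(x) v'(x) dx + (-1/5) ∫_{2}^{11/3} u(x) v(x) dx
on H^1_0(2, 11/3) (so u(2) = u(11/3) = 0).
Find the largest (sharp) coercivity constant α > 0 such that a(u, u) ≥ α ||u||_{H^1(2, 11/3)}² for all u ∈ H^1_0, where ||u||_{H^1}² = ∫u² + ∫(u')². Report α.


α = (-5 + 9*π^2)/(25 + 9*π^2)

Coercivity of a(·,·) on H^1_0(2, 11/3) means a(u, u) ≥ α ||u||_{H^1}² for every u ∈ H^1_0.
The interval has length L = 5/3, and Poincaré/coercivity depend only on L. Here a(u, u) = ∫(u')² + (-1/5)·∫u².
Here c = -1/5 < 0 with |c| < (π/L)² = 9*π^2/25, so coercivity still holds. The condition a(u,u) ≥ α||u||_{H^1}² reads (1−α)∫(u')² ≥ (α−c)∫u². Any admissible α is ≤ 1 (rapidly oscillating u have ∫u²/∫(u')² → 0), and α = 1 would force 0 ≥ (1−c)∫u², impossible since c < 1; so 1−α > 0. By the sharp Poincaré inequality on H^1_0 of an interval of length L, ∫(u')² ≥ (π/L)²∫u² with equality for the first sine mode sin(π(x−x₀)/L) (x₀ the left endpoint), so the inequality holds for all u iff (1−α)(π/L)² ≥ α − c, i.e. α ≤ ((π/L)² + c)/((π/L)² + 1) = (1 + c(L/π)²)/(1 + (L/π)²). (Direct route, valid since c ≤ 0: Poincaré gives c∫u² ≥ c(L/π)²∫(u')², so a(u,u) ≥ (1 + c(L/π)²)∫(u')², while ||u||_{H^1}² ≤ (1 + (L/π)²)∫(u')²; dividing yields the same α.) With (π/L)² = 9*π^2/25 and c = -1/5, the largest admissible constant is α = ((π/L)² + c)/((π/L)² + 1).
Simplifying, α = (-5 + 9*π^2)/(25 + 9*π^2).


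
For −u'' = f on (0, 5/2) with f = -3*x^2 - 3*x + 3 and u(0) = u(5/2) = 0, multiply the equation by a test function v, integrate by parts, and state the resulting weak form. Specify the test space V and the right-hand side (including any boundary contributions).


V = H^1_0(0, 5/2) (so v(0) = v(5/2) = 0); weak form: ∫_0^5/2 u'v' dx = ∫_0^5/2 (-3*x^2 - 3*x + 3) v dx for all v ∈ V.

Multiply both sides by a test function v and integrate from 0 to 5/2:
  ∫_0^5/2 −u''(x) v(x) dx = ∫_0^5/2 f(x) v(x) dx.
Integrate the LHS by parts once:
  ∫_0^5/2 −u'' v dx = −[u'(x) v(x)]_0^5/2 + ∫_0^5/2 u'(x) v'(x) dx.
Thus ∫_0^5/2 u'(x) v'(x) dx = ∫_0^5/2 f(x) v(x) dx + [u'(x) v(x)]_0^5/2.
Choose V so that boundary terms are either known or forced to vanish.
u is Dirichlet: u(0) = u(5/2) = 0. Let V = H^1_0(0, 5/2); then v(0) = v(5/2) = 0, and [u' v]_0^5/2 = 0.
Weak formulation: find u (satisfying any essential BC) such that ∫_0^5/2 u'(x) v'(x) dx = ∫_0^5/2 f v dx for all v ∈ V.
Substituting f(x) = -3*x^2 - 3*x + 3, the right-hand side is ∫_0^5/2 (-3*x^2 - 3*x + 3) v dx.


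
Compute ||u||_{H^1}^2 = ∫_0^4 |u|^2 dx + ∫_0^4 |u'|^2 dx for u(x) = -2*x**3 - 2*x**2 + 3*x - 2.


||u||_{H^1}^2 = 2422772/105

The H^1 norm (squared) on an interval (0, L) is
  ||u||_{H^1}^2 = ∫_0^L u(x)^2 dx + ∫_0^L u'(x)^2 dx.
Compute u'(x) = -6*x**2 - 4*x + 3.
Then u(x)^2 = 4*x**6 + 8*x**5 - 8*x**4 - 4*x**3 + 17*x**2 - 12*x + 4 and u'(x)^2 = 36*x**4 + 48*x**3 - 20*x**2 - 24*x + 9.
Integrate each monomial from 0 to 4 using ∫_0^4 c·x^n dx = c·4^(n+1)/(n+1):
  ∫_0^4 u(x)^2 dx = ∫_0^4 (4*x^6 + 8*x^5 - 8*x^4 - 4*x^3 + 17*x^2 - 12*x + 4) dx. Term by term:
    ∫_0^4 4*x^6 dx = 65536/7;  ∫_0^4 8*x^5 dx = 16384/3;  ∫_0^4 -8*x^4 dx = -8192/5;
    ∫_0^4 -4*x^3 dx = -256;  ∫_0^4 17*x^2 dx = 1088/3;  ∫_0^4 -12*x dx = -96;
    ∫_0^4 4 dx = 16.
  Sum: 65536/7 + 16384/3 − 8192/5 − 256 + 1088/3 − 96 + 16 = 462416/35.
  ∫_0^4 u'(x)^2 dx = ∫_0^4 (36*x^4 + 48*x^3 - 20*x^2 - 24*x + 9) dx. Term by term:
    ∫_0^4 36*x^4 dx = 36864/5;  ∫_0^4 48*x^3 dx = 3072;  ∫_0^4 -20*x^2 dx = -1280/3;
    ∫_0^4 -24*x dx = -192;  ∫_0^4 9 dx = 36.
  Sum: 36864/5 + 3072 − 1280/3 − 192 + 36 = 147932/15.
Adding: ||u||_{H^1}^2 = 462416/35 + 147932/15 = 2422772/105.


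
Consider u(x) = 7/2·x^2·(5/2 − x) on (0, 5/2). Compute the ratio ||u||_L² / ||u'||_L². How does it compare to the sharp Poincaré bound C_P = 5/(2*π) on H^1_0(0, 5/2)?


||u||_L² / ||u'||_L² = 5*sqrt(14)/28 < C_P = 5/(2*π).

u(x) = 7/2·x^2·(5/2 − x), so u'(x) = 7*x*(5 - 3*x)/2.
u(x) = 7/2·x^2·(5/2 − x) vanishes at x = 0 and x = 5/2, so u ∈ H^1_0(0, 5/2). Differentiate via the product rule and integrate the resulting polynomials term by term.
  ∫_0^5/2 u² dx = ∫_0^5/2 (49*x^6/4 - 245*x^5/4 + 1225*x^4/16) dx. Term by term:
    ∫_0^5/2 49*x^6/4 dx = 546875/512;  ∫_0^5/2 -245*x^5/4 dx = -3828125/1536;  ∫_0^5/2 1225*x^4/16 dx = 765625/512.
  Sum: 546875/512 − 3828125/1536 + 765625/512 = 109375/1536.
  ∫_0^5/2 (u')² dx = ∫_0^5/2 (441*x^4/4 - 735*x^3/2 + 1225*x^2/4) dx. Term by term:
    ∫_0^5/2 441*x^4/4 dx = 275625/128;  ∫_0^5/2 -735*x^3/2 dx = -459375/128;  ∫_0^5/2 1225*x^2/4 dx = 153125/96.
  Sum: 275625/128 − 459375/128 + 153125/96 = 30625/192.
∫_0^5/2 u² dx = 109375/1536, so ||u||_L² = 125*sqrt(42)/96.
∫_0^5/2 (u')² dx = 30625/192, so ||u'||_L² = 175*sqrt(3)/24.
Ratio ||u||_L² / ||u'||_L² = 5*sqrt(14)/28.
Sharp Poincaré constant on H^1_0(0, 5/2) is C_P = L/π = 5/(2*π), achieved by sin(2*π/5·x).
A polynomial bump cannot attain the sharp Poincaré constant (only the first sine eigenfunction does), so the ratio is strictly less than C_P, consistent with ||u||_L² ≤ C_P ||u'||_L².


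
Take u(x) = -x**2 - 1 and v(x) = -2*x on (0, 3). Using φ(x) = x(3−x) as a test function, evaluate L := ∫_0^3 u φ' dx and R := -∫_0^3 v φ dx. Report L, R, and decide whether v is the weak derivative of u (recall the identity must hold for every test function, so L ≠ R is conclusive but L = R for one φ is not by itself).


LHS = 27/2, RHS = 27/2. Yes, v = u' weakly.

u(x) = -x**2 - 1, classical derivative u'(x) = -2*x.
φ(x) = x(3−x), so φ'(x) = 3 - 2*x.
Note φ(0) = φ(3) = 0, so the boundary term u·φ vanishes.
LHS = ∫_0^3 u(x) φ'(x) dx = ∫_0^3 (2*x^3 - 3*x^2 + 2*x - 3) dx. Term by term:
  ∫_0^3 2*x^3 dx = 81/2;  ∫_0^3 -3*x^2 dx = -27;  ∫_0^3 2*x dx = 9;
  ∫_0^3 -3 dx = -9.
Sum: 81/2 − 27 + 9 − 9 = 27/2.
So LHS = 27/2.
∫_0^3 v(x) φ(x) dx = ∫_0^3 (2*x^3 - 6*x^2) dx. Term by term:
  ∫_0^3 2*x^3 dx = 81/2;  ∫_0^3 -6*x^2 dx = -54.
Sum: 81/2 − 54 = -27/2.
So RHS = -∫_0^3 v(x) φ(x) dx = 27/2.
LHS = RHS, so the identity holds for this test φ.
Moreover u is smooth here and v(x) = u'(x) = -2*x pointwise, so the identity holds for every test function. Hence v is the weak derivative of u.


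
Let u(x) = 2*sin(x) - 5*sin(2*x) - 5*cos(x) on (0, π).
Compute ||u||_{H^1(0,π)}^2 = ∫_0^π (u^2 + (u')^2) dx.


||u||_{H^1(0,π)}^2 = 400/3 + 183*π/2

u'(x) = 5*sin(x) + 2*cos(x) - 10*cos(2*x).
Expand u² and (u')² and integrate term by term on (0, π), using: for integers n ≥ 1, ∫_0^π sin²(nx) dx = ∫_0^π cos²(nx) dx = π/2; for n ≠ n', ∫_0^π sin(nx)sin(n'x) dx = ∫_0^π cos(nx)cos(n'x) dx = 0; and by product-to-sum, ∫_0^π sin(nx)cos(n'x) dx = ½∫_0^π [sin((n+n')x) + sin((n−n')x)] dx, which is 0 when n+n' is even and 2n/(n²−n'²) when n+n' is odd (it need not vanish on (0, π)).
  u² squared terms: (-5)²·∫cos(x)² dx = 25·π/2 = 25*π/2;  (-5)²·∫sin(2x)² dx = 25·π/2 = 25*π/2;  (2)²·∫sin(x)² dx = 4·π/2 = 2*π.
  u² cross terms: 2·(-5)·(-5)·∫cos(x)·sin(2x) dx = 50·(4/3) = 200/3;  2·(-5)·(2)·∫cos(x)·sin(x) dx = -20·(0) = 0;  2·(-5)·(2)·∫sin(2x)·sin(x) dx = -20·(0) = 0.
  So ∫_0^π u² dx = 25*π/2 + 25*π/2 + 2*π + 200/3 + 0 + 0 = 200/3 + 27*π.
  (u')² squared terms: (-10)²·∫cos(2x)² dx = 100·π/2 = 50*π;  (2)²·∫cos(x)² dx = 4·π/2 = 2*π;  (5)²·∫sin(x)² dx = 25·π/2 = 25*π/2.
  (u')² cross terms: 2·(-10)·(2)·∫cos(2x)·cos(x) dx = -40·(0) = 0;  2·(-10)·(5)·∫cos(2x)·sin(x) dx = -100·(-2/3) = 200/3;  2·(2)·(5)·∫cos(x)·sin(x) dx = 20·(0) = 0.
  So ∫_0^π (u')² dx = 50*π + 2*π + 25*π/2 + 0 + 200/3 + 0 = 200/3 + 129*π/2.
||u||_{H^1}^2 = (200/3 + 27*π) + (200/3 + 129*π/2) = 400/3 + 183*π/2.


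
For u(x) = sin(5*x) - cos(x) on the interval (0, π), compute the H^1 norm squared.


||u||_{H^1(0,π)}^2 = 14*π

u'(x) = sin(x) + 5*cos(5*x).
Expand u² and (u')² and integrate term by term on (0, π), using: for integers n ≥ 1, ∫_0^π sin²(nx) dx = ∫_0^π cos²(nx) dx = π/2; for n ≠ n', ∫_0^π sin(nx)sin(n'x) dx = ∫_0^π cos(nx)cos(n'x) dx = 0; and by product-to-sum, ∫_0^π sin(nx)cos(n'x) dx = ½∫_0^π [sin((n+n')x) + sin((n−n')x)] dx, which is 0 when n+n' is even and 2n/(n²−n'²) when n+n' is odd (it need not vanish on (0, π)).
  u² squared terms: (-1)²·∫cos(x)² dx = 1·π/2 = π/2;  (1)²·∫sin(5x)² dx = 1·π/2 = π/2.
  u² cross terms: 2·(-1)·(1)·∫cos(x)·sin(5x) dx = -2·(0) = 0.
  So ∫_0^π u² dx = π/2 + π/2 + 0 = π.
  (u')² squared terms: (5)²·∫cos(5x)² dx = 25·π/2 = 25*π/2;  (1)²·∫sin(x)² dx = 1·π/2 = π/2.
  (u')² cross terms: 2·(5)·(1)·∫cos(5x)·sin(x) dx = 10·(0) = 0.
  So ∫_0^π (u')² dx = 25*π/2 + π/2 + 0 = 13*π.
||u||_{H^1}^2 = (π) + (13*π) = 14*π.


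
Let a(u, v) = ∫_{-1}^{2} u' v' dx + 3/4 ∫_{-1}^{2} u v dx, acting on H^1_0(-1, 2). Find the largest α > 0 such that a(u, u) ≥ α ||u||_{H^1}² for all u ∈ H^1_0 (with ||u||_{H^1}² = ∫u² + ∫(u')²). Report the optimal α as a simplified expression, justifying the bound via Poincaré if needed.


α = (27/4 + π^2)/(9 + π^2)

Coercivity of a(·,·) on H^1_0(-1, 2) means a(u, u) ≥ α ||u||_{H^1}² for every u ∈ H^1_0.
The interval has length L = 3, and Poincaré/coercivity depend only on L. Here a(u, u) = ∫(u')² + (3/4)·∫u².
Here 0 < c = 3/4 < 1. The condition a(u,u) ≥ α||u||_{H^1}² reads (1−α)∫(u')² ≥ (α−c)∫u². Any admissible α is ≤ 1 (rapidly oscillating u have ∫u²/∫(u')² → 0), and α = 1 would force 0 ≥ (1−c)∫u², impossible since c < 1; so 1−α > 0. By the sharp Poincaré inequality on H^1_0 of an interval of length L, ∫(u')² ≥ (π/L)²∫u² with equality for the first sine mode sin(π(x−x₀)/L) (x₀ the left endpoint), so the inequality holds for all u iff (1−α)(π/L)² ≥ α − c, i.e. α ≤ ((π/L)² + c)/((π/L)² + 1) = (1 + c(L/π)²)/(1 + (L/π)²). With (π/L)² = π^2/9 and c = 3/4, the largest admissible constant is α = ((π/L)² + c)/((π/L)² + 1).
Simplifying, α = (27/4 + π^2)/(9 + π^2).


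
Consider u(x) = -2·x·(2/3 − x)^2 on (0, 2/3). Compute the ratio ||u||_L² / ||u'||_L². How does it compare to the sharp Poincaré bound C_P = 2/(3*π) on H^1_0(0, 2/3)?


||u||_L² / ||u'||_L² = sqrt(14)/21 < C_P = 2/(3*π).

u(x) = -2·x·(2/3 − x)^2, so u'(x) = -6*x^2 + 16*x/3 - 8/9.
u(x) = -2·x·(2/3 − x)^2 vanishes at x = 0 and x = 2/3, so u ∈ H^1_0(0, 2/3). Differentiate via the product rule and integrate the resulting polynomials term by term.
  ∫_0^2/3 u² dx = ∫_0^2/3 (4*x^6 - 32*x^5/3 + 32*x^4/3 - 128*x^3/27 + 64*x^2/81) dx. Term by term:
    ∫_0^2/3 4*x^6 dx = 512/15309;  ∫_0^2/3 -32*x^5/3 dx = -1024/6561;  ∫_0^2/3 32*x^4/3 dx = 1024/3645;
    ∫_0^2/3 -128*x^3/27 dx = -512/2187;  ∫_0^2/3 64*x^2/81 dx = 512/6561.
  Sum: 512/15309 − 1024/6561 + 1024/3645 − 512/2187 + 512/6561 = 512/229635.
  ∫_0^2/3 (u')² dx = ∫_0^2/3 (36*x^4 - 64*x^3 + 352*x^2/9 - 256*x/27 + 64/81) dx. Term by term:
    ∫_0^2/3 36*x^4 dx = 128/135;  ∫_0^2/3 -64*x^3 dx = -256/81;  ∫_0^2/3 352*x^2/9 dx = 2816/729;
    ∫_0^2/3 -256*x/27 dx = -512/243;  ∫_0^2/3 64/81 dx = 128/243.
  Sum: 128/135 − 256/81 + 2816/729 − 512/243 + 128/243 = 256/3645.
∫_0^2/3 u² dx = 512/229635, so ||u||_L² = 16*sqrt(70)/2835.
∫_0^2/3 (u')² dx = 256/3645, so ||u'||_L² = 16*sqrt(5)/135.
Ratio ||u||_L² / ||u'||_L² = sqrt(14)/21.
Sharp Poincaré constant on H^1_0(0, 2/3) is C_P = L/π = 2/(3*π), achieved by sin(3*π/2·x).
A polynomial bump cannot attain the sharp Poincaré constant (only the first sine eigenfunction does), so the ratio is strictly less than C_P, consistent with ||u||_L² ≤ C_P ||u'||_L².


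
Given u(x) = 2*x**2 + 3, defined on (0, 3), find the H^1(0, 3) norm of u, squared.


||u||_{H^1}^2 = 2367/5

The H^1 norm (squared) on an interval (0, L) is
  ||u||_{H^1}^2 = ∫_0^L u(x)^2 dx + ∫_0^L u'(x)^2 dx.
Compute u'(x) = 4*x.
Then u(x)^2 = 4*x**4 + 12*x**2 + 9 and u'(x)^2 = 16*x**2.
Integrate each monomial from 0 to 3 using ∫_0^3 c·x^n dx = c·3^(n+1)/(n+1):
  ∫_0^3 u(x)^2 dx = ∫_0^3 (4*x^4 + 12*x^2 + 9) dx. Term by term:
    ∫_0^3 4*x^4 dx = 972/5;  ∫_0^3 12*x^2 dx = 108;  ∫_0^3 9 dx = 27.
  Sum: 972/5 + 108 + 27 = 1647/5.
  ∫_0^3 u'(x)^2 dx = ∫_0^3 (16*x^2) dx. Term by term:
    ∫_0^3 16*x^2 dx = 144.
Adding: ||u||_{H^1}^2 = 1647/5 + 144 = 2367/5.


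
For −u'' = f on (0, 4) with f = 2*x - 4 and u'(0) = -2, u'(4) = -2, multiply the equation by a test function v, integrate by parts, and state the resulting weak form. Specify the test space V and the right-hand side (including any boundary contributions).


V = H^1(0, 4) (v unrestricted at boundary; u is determined up to an additive constant); weak form: ∫_0^4 u'v' dx = ∫_0^4 (2*x - 4) v dx − 2·v(4) + 2·v(0) for all v ∈ V.

Multiply both sides by a test function v and integrate from 0 to 4:
  ∫_0^4 −u''(x) v(x) dx = ∫_0^4 f(x) v(x) dx.
Integrate the LHS by parts once:
  ∫_0^4 −u'' v dx = −[u'(x) v(x)]_0^4 + ∫_0^4 u'(x) v'(x) dx.
Thus ∫_0^4 u'(x) v'(x) dx = ∫_0^4 f(x) v(x) dx + [u'(x) v(x)]_0^4.
Choose V so that boundary terms are either known or forced to vanish.
u has inhomogeneous Neumann u'(0) = -2, u'(4) = -2. [u' v]_0^4 = (-2)·v(4) − (-2)·v(0) = − 2·v(4) + 2·v(0). Take V = H^1(0, 4); boundary term becomes part of RHS.
Weak formulation: find u (satisfying any essential BC) such that ∫_0^4 u'(x) v'(x) dx = ∫_0^4 f v dx − 2·v(4) + 2·v(0) for all v ∈ V (Neumann data are natural BCs: they enter the RHS as boundary terms).
Substituting f(x) = 2*x - 4, the right-hand side is ∫_0^4 (2*x - 4) v dx − 2·v(4) + 2·v(0).
Compatibility check (pure Neumann): taking v ≡ 1 ∈ V gives 0 = ∫_0^4 f dx + (-2) − (-2), i.e. ∫_0^4 f dx must equal u'(0) − u'(4) = 0. Indeed ∫_0^4 (2*x - 4) dx = 0, so the data are compatible. The solution is then unique only up to an additive constant (fix it e.g. by requiring ∫_0^4 u dx = 0).


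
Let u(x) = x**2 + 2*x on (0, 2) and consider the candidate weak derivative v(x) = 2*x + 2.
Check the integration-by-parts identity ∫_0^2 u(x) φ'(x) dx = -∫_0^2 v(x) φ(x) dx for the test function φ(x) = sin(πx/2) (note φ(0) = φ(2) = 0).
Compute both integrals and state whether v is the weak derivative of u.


LHS = -16/π, RHS = -16/π. Yes, v = u' weakly.

u(x) = x**2 + 2*x, classical derivative u'(x) = 2*x + 2.
φ(x) = sin(πx/2), so φ'(x) = π*cos(π*x/2)/2.
Note φ(0) = φ(2) = 0, so the boundary term u·φ vanishes.
LHS = ∫_0^2 u(x) φ'(x) dx = ∫_0^2 (π*x^2*cos(π*x/2)/2 + π*x*cos(π*x/2)) dx. Term by term:
  ∫_0^2 π*x*cos(π*x/2) dx = -8/π;  ∫_0^2 π*x^2*cos(π*x/2)/2 dx = -8/π.
Sum: -8/π − 8/π = -16/π.
So LHS = -16/π.
∫_0^2 v(x) φ(x) dx = ∫_0^2 (2*x*sin(π*x/2) + 2*sin(π*x/2)) dx. Term by term:
  ∫_0^2 2*sin(π*x/2) dx = 8/π;  ∫_0^2 2*x*sin(π*x/2) dx = 8/π.
Sum: 8/π + 8/π = 16/π.
So RHS = -∫_0^2 v(x) φ(x) dx = -16/π.
LHS = RHS, so the identity holds for this test φ.
Moreover u is smooth here and v(x) = u'(x) = 2*x + 2 pointwise, so the identity holds for every test function. Hence v is the weak derivative of u.


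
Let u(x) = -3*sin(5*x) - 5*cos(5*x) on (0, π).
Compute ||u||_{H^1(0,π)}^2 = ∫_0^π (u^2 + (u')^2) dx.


||u||_{H^1(0,π)}^2 = 442*π

u'(x) = 25*sin(5*x) - 15*cos(5*x).
Expand u² and (u')² and integrate term by term on (0, π), using: for integers n ≥ 1, ∫_0^π sin²(nx) dx = ∫_0^π cos²(nx) dx = π/2; for n ≠ n', ∫_0^π sin(nx)sin(n'x) dx = ∫_0^π cos(nx)cos(n'x) dx = 0; and by product-to-sum, ∫_0^π sin(nx)cos(n'x) dx = ½∫_0^π [sin((n+n')x) + sin((n−n')x)] dx, which is 0 when n+n' is even and 2n/(n²−n'²) when n+n' is odd (it need not vanish on (0, π)).
  u² squared terms: (-5)²·∫cos(5x)² dx = 25·π/2 = 25*π/2;  (-3)²·∫sin(5x)² dx = 9·π/2 = 9*π/2.
  u² cross terms: 2·(-5)·(-3)·∫cos(5x)·sin(5x) dx = 30·(0) = 0.
  So ∫_0^π u² dx = 25*π/2 + 9*π/2 + 0 = 17*π.
  (u')² squared terms: (-15)²·∫cos(5x)² dx = 225·π/2 = 225*π/2;  (25)²·∫sin(5x)² dx = 625·π/2 = 625*π/2.
  (u')² cross terms: 2·(-15)·(25)·∫cos(5x)·sin(5x) dx = -750·(0) = 0.
  So ∫_0^π (u')² dx = 225*π/2 + 625*π/2 + 0 = 425*π.
||u||_{H^1}^2 = (17*π) + (425*π) = 442*π.


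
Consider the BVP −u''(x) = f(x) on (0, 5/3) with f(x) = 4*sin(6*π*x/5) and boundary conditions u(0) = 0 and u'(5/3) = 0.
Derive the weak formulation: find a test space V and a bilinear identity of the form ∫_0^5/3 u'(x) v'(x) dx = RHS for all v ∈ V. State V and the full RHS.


V = {v ∈ H^1(0, 5/3) : v(0) = 0} (test functions vanish at x = 0 where u is specified); weak form: ∫_0^5/3 u'v' dx = ∫_0^5/3 (4*sin(6*π*x/5)) v dx for all v ∈ V.

Multiply both sides by a test function v and integrate from 0 to 5/3:
  ∫_0^5/3 −u''(x) v(x) dx = ∫_0^5/3 f(x) v(x) dx.
Integrate the LHS by parts once:
  ∫_0^5/3 −u'' v dx = −[u'(x) v(x)]_0^5/3 + ∫_0^5/3 u'(x) v'(x) dx.
Thus ∫_0^5/3 u'(x) v'(x) dx = ∫_0^5/3 f(x) v(x) dx + [u'(x) v(x)]_0^5/3.
Choose V so that boundary terms are either known or forced to vanish.
Mixed BC: u(0) = 0 (Dirichlet) and u'(5/3) = 0 (Neumann). Define V = {v ∈ H^1(0, 5/3) : v(0) = 0}. Then [u' v]_0^5/3 = u'(5/3)·v(5/3) − u'(0)·0 = 0.
Weak formulation: find u (satisfying any essential BC) such that ∫_0^5/3 u'(x) v'(x) dx = ∫_0^5/3 f v dx for all v ∈ V (Dirichlet at 0 absorbed into V; the Neumann datum at x = 5/3 is zero, so no boundary term remains).
Substituting f(x) = 4*sin(6*π*x/5), the right-hand side is ∫_0^5/3 (4*sin(6*π*x/5)) v dx.


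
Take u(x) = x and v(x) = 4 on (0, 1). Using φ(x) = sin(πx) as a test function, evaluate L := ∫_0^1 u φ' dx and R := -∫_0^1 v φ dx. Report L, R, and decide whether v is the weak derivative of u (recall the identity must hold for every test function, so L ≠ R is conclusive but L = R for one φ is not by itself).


LHS = -2/π, RHS = -8/π. No, v is not the weak derivative of u.

u(x) = x, classical derivative u'(x) = 1.
φ(x) = sin(πx), so φ'(x) = π*cos(π*x).
Note φ(0) = φ(1) = 0, so the boundary term u·φ vanishes.
LHS = ∫_0^1 u(x) φ'(x) dx = ∫_0^1 (π*x*cos(π*x)) dx. Term by term:
  ∫_0^1 π*x*cos(π*x) dx = -2/π.
So LHS = -2/π.
∫_0^1 v(x) φ(x) dx = ∫_0^1 (4*sin(π*x)) dx. Term by term:
  ∫_0^1 4*sin(π*x) dx = 8/π.
So RHS = -∫_0^1 v(x) φ(x) dx = -8/π.
LHS − RHS = 6/π ≠ 0, so the identity fails.
(For a valid weak derivative the identity must hold for EVERY test function, in particular this one. The failure shows v is NOT the weak derivative of u.)
Correct weak derivative would be u'(x) = 1.


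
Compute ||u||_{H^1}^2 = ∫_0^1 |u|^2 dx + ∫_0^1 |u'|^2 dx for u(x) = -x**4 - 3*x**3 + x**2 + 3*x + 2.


||u||_{H^1}^2 = 24083/1260

The H^1 norm (squared) on an interval (0, L) is
  ||u||_{H^1}^2 = ∫_0^L u(x)^2 dx + ∫_0^L u'(x)^2 dx.
Compute u'(x) = -4*x**3 - 9*x**2 + 2*x + 3.
Then u(x)^2 = x**8 + 6*x**7 + 7*x**6 - 12*x**5 - 21*x**4 - 6*x**3 + 13*x**2 + 12*x + 4 and u'(x)^2 = 16*x**6 + 72*x**5 + 65*x**4 - 60*x**3 - 50*x**2 + 12*x + 9.
Integrate each monomial from 0 to 1 using ∫_0^1 c·x^n dx = c·1^(n+1)/(n+1):
  ∫_0^1 u(x)^2 dx = ∫_0^1 (x^8 + 6*x^7 + 7*x^6 - 12*x^5 - 21*x^4 - 6*x^3 + 13*x^2 + 12*x + 4) dx. Term by term:
    ∫_0^1 x^8 dx = 1/9;  ∫_0^1 6*x^7 dx = 3/4;  ∫_0^1 7*x^6 dx = 1;
    ∫_0^1 -12*x^5 dx = -2;  ∫_0^1 -21*x^4 dx = -21/5;  ∫_0^1 -6*x^3 dx = -3/2;
    ∫_0^1 13*x^2 dx = 13/3;  ∫_0^1 12*x dx = 6;  ∫_0^1 4 dx = 4.
  Sum: 1/9 + 3/4 + 1 − 2 − 21/5 − 3/2 + 13/3 + 6 + 4 = 1529/180.
  ∫_0^1 u'(x)^2 dx = ∫_0^1 (16*x^6 + 72*x^5 + 65*x^4 - 60*x^3 - 50*x^2 + 12*x + 9) dx. Term by term:
    ∫_0^1 16*x^6 dx = 16/7;  ∫_0^1 72*x^5 dx = 12;  ∫_0^1 65*x^4 dx = 13;
    ∫_0^1 -60*x^3 dx = -15;  ∫_0^1 -50*x^2 dx = -50/3;  ∫_0^1 12*x dx = 6;
    ∫_0^1 9 dx = 9.
  Sum: 16/7 + 12 + 13 − 15 − 50/3 + 6 + 9 = 223/21.
Adding: ||u||_{H^1}^2 = 1529/180 + 223/21 = 24083/1260.


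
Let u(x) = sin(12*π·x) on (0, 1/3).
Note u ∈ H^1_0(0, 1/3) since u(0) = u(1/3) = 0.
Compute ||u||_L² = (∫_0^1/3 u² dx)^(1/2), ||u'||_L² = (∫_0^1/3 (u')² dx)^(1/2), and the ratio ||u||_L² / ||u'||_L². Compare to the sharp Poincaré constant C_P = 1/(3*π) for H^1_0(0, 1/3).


||u||_L² / ||u'||_L² = 1/(12*π) < C_P = 1/(3*π).

u(x) = sin(12*π·x), so u'(x) = 12*π*cos(12*π*x).
Writing u(x) = A·sin(kπx/L) with A = 1 and k = 4, use ∫_0^L sin²(kπx/L) dx = L/2 and ∫_0^L cos²(kπx/L) dx = L/2.
u² = 1·sin²(12*π·x) and (u')² = 144*π^2·cos²(12*π·x), and each of sin², cos² integrates to L/2 = 1/6 over (0, 1/3).
∫_0^1/3 u² dx = 1/6, so ||u||_L² = sqrt(6)/6.
∫_0^1/3 (u')² dx = 24*π^2, so ||u'||_L² = 2*sqrt(6)*π.
Ratio ||u||_L² / ||u'||_L² = 1/(12*π).
Sharp Poincaré constant on H^1_0(0, 1/3) is C_P = L/π = 1/(3*π), achieved by sin(3*π·x).
This is the k = 4 harmonic; the ratio L/(kπ) is strictly less than C_P = L/π, consistent with the sharp inequality ||u||_L² ≤ C_P ||u'||_L².


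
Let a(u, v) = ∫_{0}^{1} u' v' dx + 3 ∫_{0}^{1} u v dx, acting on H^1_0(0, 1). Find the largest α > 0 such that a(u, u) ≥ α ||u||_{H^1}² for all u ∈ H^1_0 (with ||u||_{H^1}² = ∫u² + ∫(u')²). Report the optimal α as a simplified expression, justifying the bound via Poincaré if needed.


α = 1

Coercivity of a(·,·) on H^1_0(0, 1) means a(u, u) ≥ α ||u||_{H^1}² for every u ∈ H^1_0.
The interval has length L = 1, and Poincaré/coercivity depend only on L. Here a(u, u) = ∫(u')² + (3)·∫u².
Here c = 3 ≥ 1, so a(u,u) = ∫(u')² + c∫u² ≥ ∫(u')² + ∫u² = ||u||_{H^1}², i.e. α = 1 works. No larger α is possible: a(u,u) ≥ α||u||_{H^1}² means (1−α)∫(u')² ≥ (α−c)∫u², and for the modes u_n = sin(nπ(x−x₀)/L) (x₀ the left endpoint) one has ∫u_n²/∫(u_n')² = (L/(nπ))² → 0, so a(u_n,u_n)/||u_n||_{H^1}² → 1. Hence the optimal constant is α = 1.
Therefore α = 1.


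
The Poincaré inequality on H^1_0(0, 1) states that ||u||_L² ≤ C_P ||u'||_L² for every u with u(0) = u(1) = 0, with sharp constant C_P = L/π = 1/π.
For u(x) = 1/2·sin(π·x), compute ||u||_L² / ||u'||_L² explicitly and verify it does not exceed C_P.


||u||_L² / ||u'||_L² = 1/π = C_P.

u(x) = 1/2·sin(π·x), so u'(x) = π*cos(π*x)/2.
Writing u(x) = A·sin(kπx/L) with A = 1/2 and k = 1, use ∫_0^L sin²(kπx/L) dx = L/2 and ∫_0^L cos²(kπx/L) dx = L/2.
u² = 1/4·sin²(π·x) and (u')² = π^2/4·cos²(π·x), and each of sin², cos² integrates to L/2 = 1/2 over (0, 1).
∫_0^1 u² dx = 1/8, so ||u||_L² = sqrt(2)/4.
∫_0^1 (u')² dx = π^2/8, so ||u'||_L² = sqrt(2)*π/4.
Ratio ||u||_L² / ||u'||_L² = 1/π.
Sharp Poincaré constant on H^1_0(0, 1) is C_P = L/π = 1/π, achieved by sin(π·x).
This is the k = 1 eigenfunction (up to amplitude), so the ratio equals the sharp Poincaré constant exactly.


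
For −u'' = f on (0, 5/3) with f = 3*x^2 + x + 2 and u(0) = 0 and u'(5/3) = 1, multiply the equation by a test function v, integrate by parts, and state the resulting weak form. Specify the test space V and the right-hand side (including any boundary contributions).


V = {v ∈ H^1(0, 5/3) : v(0) = 0} (test functions vanish at x = 0 where u is specified); weak form: ∫_0^5/3 u'v' dx = ∫_0^5/3 (3*x^2 + x + 2) v dx + v(5/3) for all v ∈ V.

Multiply both sides by a test function v and integrate from 0 to 5/3:
  ∫_0^5/3 −u''(x) v(x) dx = ∫_0^5/3 f(x) v(x) dx.
Integrate the LHS by parts once:
  ∫_0^5/3 −u'' v dx = −[u'(x) v(x)]_0^5/3 + ∫_0^5/3 u'(x) v'(x) dx.
Thus ∫_0^5/3 u'(x) v'(x) dx = ∫_0^5/3 f(x) v(x) dx + [u'(x) v(x)]_0^5/3.
Choose V so that boundary terms are either known or forced to vanish.
Mixed BC: u(0) = 0 (Dirichlet) and u'(5/3) = 1 (Neumann). Define V = {v ∈ H^1(0, 5/3) : v(0) = 0}. Then [u' v]_0^5/3 = u'(5/3)·v(5/3) − u'(0)·0 = v(5/3).
Weak formulation: find u (satisfying any essential BC) such that ∫_0^5/3 u'(x) v'(x) dx = ∫_0^5/3 f v dx + v(5/3) for all v ∈ V (Dirichlet at 0 absorbed into V; Neumann datum at x = 5/3 contributes the boundary term).
Substituting f(x) = 3*x^2 + x + 2, the right-hand side is ∫_0^5/3 (3*x^2 + x + 2) v dx + v(5/3).


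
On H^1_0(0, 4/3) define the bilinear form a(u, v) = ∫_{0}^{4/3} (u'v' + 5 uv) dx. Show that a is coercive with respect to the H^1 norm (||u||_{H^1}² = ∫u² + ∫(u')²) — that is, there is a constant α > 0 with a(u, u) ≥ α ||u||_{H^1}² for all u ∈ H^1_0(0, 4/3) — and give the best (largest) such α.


α = 1

Coercivity of a(·,·) on H^1_0(0, 4/3) means a(u, u) ≥ α ||u||_{H^1}² for every u ∈ H^1_0.
The interval has length L = 4/3, and Poincaré/coercivity depend only on L. Here a(u, u) = ∫(u')² + (5)·∫u².
Here c = 5 ≥ 1, so a(u,u) = ∫(u')² + c∫u² ≥ ∫(u')² + ∫u² = ||u||_{H^1}², i.e. α = 1 works. No larger α is possible: a(u,u) ≥ α||u||_{H^1}² means (1−α)∫(u')² ≥ (α−c)∫u², and for the modes u_n = sin(nπ(x−x₀)/L) (x₀ the left endpoint) one has ∫u_n²/∫(u_n')² = (L/(nπ))² → 0, so a(u_n,u_n)/||u_n||_{H^1}² → 1. Hence the optimal constant is α = 1.
Therefore α = 1.


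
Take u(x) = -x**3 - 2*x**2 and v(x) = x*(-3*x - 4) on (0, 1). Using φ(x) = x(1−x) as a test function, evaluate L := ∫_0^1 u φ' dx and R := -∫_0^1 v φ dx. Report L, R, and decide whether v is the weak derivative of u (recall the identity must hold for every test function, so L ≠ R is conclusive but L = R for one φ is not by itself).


LHS = 29/60, RHS = 29/60. Yes, v = u' weakly.

u(x) = -x**3 - 2*x**2, classical derivative u'(x) = -3*x**2 - 4*x.
φ(x) = x(1−x), so φ'(x) = 1 - 2*x.
Note φ(0) = φ(1) = 0, so the boundary term u·φ vanishes.
LHS = ∫_0^1 u(x) φ'(x) dx = ∫_0^1 (2*x^4 + 3*x^3 - 2*x^2) dx. Term by term:
  ∫_0^1 2*x^4 dx = 2/5;  ∫_0^1 3*x^3 dx = 3/4;  ∫_0^1 -2*x^2 dx = -2/3.
Sum: 2/5 + 3/4 − 2/3 = 29/60.
So LHS = 29/60.
∫_0^1 v(x) φ(x) dx = ∫_0^1 (3*x^4 + x^3 - 4*x^2) dx. Term by term:
  ∫_0^1 3*x^4 dx = 3/5;  ∫_0^1 x^3 dx = 1/4;  ∫_0^1 -4*x^2 dx = -4/3.
Sum: 3/5 + 1/4 − 4/3 = -29/60.
So RHS = -∫_0^1 v(x) φ(x) dx = 29/60.
LHS = RHS, so the identity holds for this test φ.
Moreover u is smooth here and v(x) = u'(x) = -3*x**2 - 4*x pointwise, so the identity holds for every test function. Hence v is the weak derivative of u.


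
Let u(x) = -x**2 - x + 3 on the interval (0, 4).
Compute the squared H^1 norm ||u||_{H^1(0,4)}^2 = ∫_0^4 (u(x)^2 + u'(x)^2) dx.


||u||_{H^1}^2 = 5032/15

The H^1 norm (squared) on an interval (0, L) is
  ||u||_{H^1}^2 = ∫_0^L u(x)^2 dx + ∫_0^L u'(x)^2 dx.
Compute u'(x) = -2*x - 1.
Then u(x)^2 = x**4 + 2*x**3 - 5*x**2 - 6*x + 9 and u'(x)^2 = 4*x**2 + 4*x + 1.
Integrate each monomial from 0 to 4 using ∫_0^4 c·x^n dx = c·4^(n+1)/(n+1):
  ∫_0^4 u(x)^2 dx = ∫_0^4 (x^4 + 2*x^3 - 5*x^2 - 6*x + 9) dx. Term by term:
    ∫_0^4 x^4 dx = 1024/5;  ∫_0^4 2*x^3 dx = 128;  ∫_0^4 -5*x^2 dx = -320/3;
    ∫_0^4 -6*x dx = -48;  ∫_0^4 9 dx = 36.
  Sum: 1024/5 + 128 − 320/3 − 48 + 36 = 3212/15.
  ∫_0^4 u'(x)^2 dx = ∫_0^4 (4*x^2 + 4*x + 1) dx. Term by term:
    ∫_0^4 4*x^2 dx = 256/3;  ∫_0^4 4*x dx = 32;  ∫_0^4 1 dx = 4.
  Sum: 256/3 + 32 + 4 = 364/3.
Adding: ||u||_{H^1}^2 = 3212/15 + 364/3 = 5032/15.


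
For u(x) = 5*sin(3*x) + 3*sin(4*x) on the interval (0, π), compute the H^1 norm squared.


||u||_{H^1(0,π)}^2 = 403*π/2

u'(x) = 15*cos(3*x) + 12*cos(4*x).
Expand u² and (u')² and integrate term by term on (0, π), using: for integers n ≥ 1, ∫_0^π sin²(nx) dx = ∫_0^π cos²(nx) dx = π/2; for n ≠ n', ∫_0^π sin(nx)sin(n'x) dx = ∫_0^π cos(nx)cos(n'x) dx = 0; and by product-to-sum, ∫_0^π sin(nx)cos(n'x) dx = ½∫_0^π [sin((n+n')x) + sin((n−n')x)] dx, which is 0 when n+n' is even and 2n/(n²−n'²) when n+n' is odd (it need not vanish on (0, π)).
  u² squared terms: (3)²·∫sin(4x)² dx = 9·π/2 = 9*π/2;  (5)²·∫sin(3x)² dx = 25·π/2 = 25*π/2.
  u² cross terms: 2·(3)·(5)·∫sin(4x)·sin(3x) dx = 30·(0) = 0.
  So ∫_0^π u² dx = 9*π/2 + 25*π/2 + 0 = 17*π.
  (u')² squared terms: (12)²·∫cos(4x)² dx = 144·π/2 = 72*π;  (15)²·∫cos(3x)² dx = 225·π/2 = 225*π/2.
  (u')² cross terms: 2·(12)·(15)·∫cos(4x)·cos(3x) dx = 360·(0) = 0.
  So ∫_0^π (u')² dx = 72*π + 225*π/2 + 0 = 369*π/2.
||u||_{H^1}^2 = (17*π) + (369*π/2) = 403*π/2.


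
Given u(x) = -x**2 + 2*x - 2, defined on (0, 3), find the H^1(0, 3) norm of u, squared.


||u||_{H^1}^2 = 138/5

The H^1 norm (squared) on an interval (0, L) is
  ||u||_{H^1}^2 = ∫_0^L u(x)^2 dx + ∫_0^L u'(x)^2 dx.
Compute u'(x) = 2 - 2*x.
Then u(x)^2 = x**4 - 4*x**3 + 8*x**2 - 8*x + 4 and u'(x)^2 = 4*x**2 - 8*x + 4.
Integrate each monomial from 0 to 3 using ∫_0^3 c·x^n dx = c·3^(n+1)/(n+1):
  ∫_0^3 u(x)^2 dx = ∫_0^3 (x^4 - 4*x^3 + 8*x^2 - 8*x + 4) dx. Term by term:
    ∫_0^3 x^4 dx = 243/5;  ∫_0^3 -4*x^3 dx = -81;  ∫_0^3 8*x^2 dx = 72;
    ∫_0^3 -8*x dx = -36;  ∫_0^3 4 dx = 12.
  Sum: 243/5 − 81 + 72 − 36 + 12 = 78/5.
  ∫_0^3 u'(x)^2 dx = ∫_0^3 (4*x^2 - 8*x + 4) dx. Term by term:
    ∫_0^3 4*x^2 dx = 36;  ∫_0^3 -8*x dx = -36;  ∫_0^3 4 dx = 12.
  Sum: 36 − 36 + 12 = 12.
Adding: ||u||_{H^1}^2 = 78/5 + 12 = 138/5.


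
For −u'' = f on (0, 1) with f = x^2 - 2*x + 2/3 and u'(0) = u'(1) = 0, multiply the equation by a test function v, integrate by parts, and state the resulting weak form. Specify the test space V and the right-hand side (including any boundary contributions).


V = H^1(0, 1) (no boundary constraint on v; u is determined up to an additive constant); weak form: ∫_0^1 u'v' dx = ∫_0^1 (x^2 - 2*x + 2/3) v dx for all v ∈ V.

Multiply both sides by a test function v and integrate from 0 to 1:
  ∫_0^1 −u''(x) v(x) dx = ∫_0^1 f(x) v(x) dx.
Integrate the LHS by parts once:
  ∫_0^1 −u'' v dx = −[u'(x) v(x)]_0^1 + ∫_0^1 u'(x) v'(x) dx.
Thus ∫_0^1 u'(x) v'(x) dx = ∫_0^1 f(x) v(x) dx + [u'(x) v(x)]_0^1.
Choose V so that boundary terms are either known or forced to vanish.
u has homogeneous Neumann: u'(0) = u'(1) = 0. So [u' v]_0^1 = 0·v(1) − 0·v(0) = 0 for any v; take V = H^1(0, 1).
Weak formulation: find u (satisfying any essential BC) such that ∫_0^1 u'(x) v'(x) dx = ∫_0^1 f v dx for all v ∈ V (homogeneous Neumann, so boundary terms vanish).
Substituting f(x) = x^2 - 2*x + 2/3, the right-hand side is ∫_0^1 (x^2 - 2*x + 2/3) v dx.
Compatibility check (pure Neumann): taking v ≡ 1 ∈ V gives 0 = ∫_0^1 f dx + (0) − (0), i.e. ∫_0^1 f dx must equal u'(0) − u'(1) = 0. Indeed ∫_0^1 (x^2 - 2*x + 2/3) dx = 0, so the data are compatible. The solution is then unique only up to an additive constant (fix it e.g. by requiring ∫_0^1 u dx = 0).


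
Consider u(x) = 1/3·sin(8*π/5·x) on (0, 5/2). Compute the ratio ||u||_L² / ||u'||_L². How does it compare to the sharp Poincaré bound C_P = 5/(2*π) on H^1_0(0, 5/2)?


||u||_L² / ||u'||_L² = 5/(8*π) < C_P = 5/(2*π).

u(x) = 1/3·sin(8*π/5·x), so u'(x) = 8*π*cos(8*π*x/5)/15.
Writing u(x) = A·sin(kπx/L) with A = 1/3 and k = 4, use ∫_0^L sin²(kπx/L) dx = L/2 and ∫_0^L cos²(kπx/L) dx = L/2.
u² = 1/9·sin²(8*π/5·x) and (u')² = 64*π^2/225·cos²(8*π/5·x), and each of sin², cos² integrates to L/2 = 5/4 over (0, 5/2).
∫_0^5/2 u² dx = 5/36, so ||u||_L² = sqrt(5)/6.
∫_0^5/2 (u')² dx = 16*π^2/45, so ||u'||_L² = 4*sqrt(5)*π/15.
Ratio ||u||_L² / ||u'||_L² = 5/(8*π).
Sharp Poincaré constant on H^1_0(0, 5/2) is C_P = L/π = 5/(2*π), achieved by sin(2*π/5·x).
This is the k = 4 harmonic; the ratio L/(kπ) is strictly less than C_P = L/π, consistent with the sharp inequality ||u||_L² ≤ C_P ||u'||_L².


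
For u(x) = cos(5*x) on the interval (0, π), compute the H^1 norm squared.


||u||_{H^1(0,π)}^2 = 13*π

u'(x) = -5*sin(5*x).
Expand u² and (u')² and integrate term by term on (0, π), using: for integers n ≥ 1, ∫_0^π sin²(nx) dx = ∫_0^π cos²(nx) dx = π/2; for n ≠ n', ∫_0^π sin(nx)sin(n'x) dx = ∫_0^π cos(nx)cos(n'x) dx = 0; and by product-to-sum, ∫_0^π sin(nx)cos(n'x) dx = ½∫_0^π [sin((n+n')x) + sin((n−n')x)] dx, which is 0 when n+n' is even and 2n/(n²−n'²) when n+n' is odd (it need not vanish on (0, π)).
  u² squared terms: (1)²·∫cos(5x)² dx = 1·π/2 = π/2.
  So ∫_0^π u² dx = π/2.
  (u')² squared terms: (-5)²·∫sin(5x)² dx = 25·π/2 = 25*π/2.
  So ∫_0^π (u')² dx = 25*π/2.
||u||_{H^1}^2 = (π/2) + (25*π/2) = 13*π.


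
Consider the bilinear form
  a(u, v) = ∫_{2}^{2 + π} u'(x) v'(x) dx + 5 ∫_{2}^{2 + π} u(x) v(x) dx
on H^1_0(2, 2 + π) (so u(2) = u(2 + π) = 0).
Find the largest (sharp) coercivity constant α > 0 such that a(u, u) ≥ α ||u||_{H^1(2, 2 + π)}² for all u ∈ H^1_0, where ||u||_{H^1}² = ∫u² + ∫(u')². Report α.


α = 1

Coercivity of a(·,·) on H^1_0(2, 2 + π) means a(u, u) ≥ α ||u||_{H^1}² for every u ∈ H^1_0.
The interval has length L = π, and Poincaré/coercivity depend only on L. Here a(u, u) = ∫(u')² + (5)·∫u².
Here c = 5 ≥ 1, so a(u,u) = ∫(u')² + c∫u² ≥ ∫(u')² + ∫u² = ||u||_{H^1}², i.e. α = 1 works. No larger α is possible: a(u,u) ≥ α||u||_{H^1}² means (1−α)∫(u')² ≥ (α−c)∫u², and for the modes u_n = sin(nπ(x−x₀)/L) (x₀ the left endpoint) one has ∫u_n²/∫(u_n')² = (L/(nπ))² → 0, so a(u_n,u_n)/||u_n||_{H^1}² → 1. Hence the optimal constant is α = 1.
Therefore α = 1.


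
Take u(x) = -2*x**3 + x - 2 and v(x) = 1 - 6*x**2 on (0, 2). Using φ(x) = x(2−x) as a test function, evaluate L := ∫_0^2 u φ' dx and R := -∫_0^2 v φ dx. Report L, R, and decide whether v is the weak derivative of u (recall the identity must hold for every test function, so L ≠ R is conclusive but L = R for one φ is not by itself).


LHS = 124/15, RHS = 124/15. Yes, v = u' weakly.

u(x) = -2*x**3 + x - 2, classical derivative u'(x) = 1 - 6*x**2.
φ(x) = x(2−x), so φ'(x) = 2 - 2*x.
Note φ(0) = φ(2) = 0, so the boundary term u·φ vanishes.
LHS = ∫_0^2 u(x) φ'(x) dx = ∫_0^2 (4*x^4 - 4*x^3 - 2*x^2 + 6*x - 4) dx. Term by term:
  ∫_0^2 4*x^4 dx = 128/5;  ∫_0^2 -4*x^3 dx = -16;  ∫_0^2 -2*x^2 dx = -16/3;
  ∫_0^2 6*x dx = 12;  ∫_0^2 -4 dx = -8.
Sum: 128/5 − 16 − 16/3 + 12 − 8 = 124/15.
So LHS = 124/15.
∫_0^2 v(x) φ(x) dx = ∫_0^2 (6*x^4 - 12*x^3 - x^2 + 2*x) dx. Term by term:
  ∫_0^2 6*x^4 dx = 192/5;  ∫_0^2 -12*x^3 dx = -48;  ∫_0^2 -x^2 dx = -8/3;
  ∫_0^2 2*x dx = 4.
Sum: 192/5 − 48 − 8/3 + 4 = -124/15.
So RHS = -∫_0^2 v(x) φ(x) dx = 124/15.
LHS = RHS, so the identity holds for this test φ.
Moreover u is smooth here and v(x) = u'(x) = 1 - 6*x**2 pointwise, so the identity holds for every test function. Hence v is the weak derivative of u.


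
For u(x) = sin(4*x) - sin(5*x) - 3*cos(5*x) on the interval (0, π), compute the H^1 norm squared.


||u||_{H^1(0,π)}^2 = 416/3 + 277*π/2

u'(x) = 15*sin(5*x) + 4*cos(4*x) - 5*cos(5*x).
Expand u² and (u')² and integrate term by term on (0, π), using: for integers n ≥ 1, ∫_0^π sin²(nx) dx = ∫_0^π cos²(nx) dx = π/2; for n ≠ n', ∫_0^π sin(nx)sin(n'x) dx = ∫_0^π cos(nx)cos(n'x) dx = 0; and by product-to-sum, ∫_0^π sin(nx)cos(n'x) dx = ½∫_0^π [sin((n+n')x) + sin((n−n')x)] dx, which is 0 when n+n' is even and 2n/(n²−n'²) when n+n' is odd (it need not vanish on (0, π)).
  u² squared terms: (-1)²·∫sin(5x)² dx = 1·π/2 = π/2;  (-3)²·∫cos(5x)² dx = 9·π/2 = 9*π/2;  (1)²·∫sin(4x)² dx = 1·π/2 = π/2.
  u² cross terms: 2·(-1)·(-3)·∫sin(5x)·cos(5x) dx = 6·(0) = 0;  2·(-1)·(1)·∫sin(5x)·sin(4x) dx = -2·(0) = 0;  2·(-3)·(1)·∫cos(5x)·sin(4x) dx = -6·(-8/9) = 16/3.
  So ∫_0^π u² dx = π/2 + 9*π/2 + π/2 + 0 + 0 + 16/3 = 16/3 + 11*π/2.
  (u')² squared terms: (-5)²·∫cos(5x)² dx = 25·π/2 = 25*π/2;  (4)²·∫cos(4x)² dx = 16·π/2 = 8*π;  (15)²·∫sin(5x)² dx = 225·π/2 = 225*π/2.
  (u')² cross terms: 2·(-5)·(4)·∫cos(5x)·cos(4x) dx = -40·(0) = 0;  2·(-5)·(15)·∫cos(5x)·sin(5x) dx = -150·(0) = 0;  2·(4)·(15)·∫cos(4x)·sin(5x) dx = 120·(10/9) = 400/3.
  So ∫_0^π (u')² dx = 25*π/2 + 8*π + 225*π/2 + 0 + 0 + 400/3 = 400/3 + 133*π.
||u||_{H^1}^2 = (16/3 + 11*π/2) + (400/3 + 133*π) = 416/3 + 277*π/2.


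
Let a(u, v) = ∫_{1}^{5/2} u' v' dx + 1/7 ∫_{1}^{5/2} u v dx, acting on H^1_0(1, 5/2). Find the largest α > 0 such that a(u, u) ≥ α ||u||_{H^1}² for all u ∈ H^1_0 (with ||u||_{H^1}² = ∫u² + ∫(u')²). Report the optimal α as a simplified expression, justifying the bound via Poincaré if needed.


α = (9 + 28*π^2)/(7*(9 + 4*π^2))

Coercivity of a(·,·) on H^1_0(1, 5/2) means a(u, u) ≥ α ||u||_{H^1}² for every u ∈ H^1_0.
The interval has length L = 3/2, and Poincaré/coercivity depend only on L. Here a(u, u) = ∫(u')² + (1/7)·∫u².
Here 0 < c = 1/7 < 1. The condition a(u,u) ≥ α||u||_{H^1}² reads (1−α)∫(u')² ≥ (α−c)∫u². Any admissible α is ≤ 1 (rapidly oscillating u have ∫u²/∫(u')² → 0), and α = 1 would force 0 ≥ (1−c)∫u², impossible since c < 1; so 1−α > 0. By the sharp Poincaré inequality on H^1_0 of an interval of length L, ∫(u')² ≥ (π/L)²∫u² with equality for the first sine mode sin(π(x−x₀)/L) (x₀ the left endpoint), so the inequality holds for all u iff (1−α)(π/L)² ≥ α − c, i.e. α ≤ ((π/L)² + c)/((π/L)² + 1) = (1 + c(L/π)²)/(1 + (L/π)²). With (π/L)² = 4*π^2/9 and c = 1/7, the largest admissible constant is α = ((π/L)² + c)/((π/L)² + 1).
Simplifying, α = (9 + 28*π^2)/(7*(9 + 4*π^2)).


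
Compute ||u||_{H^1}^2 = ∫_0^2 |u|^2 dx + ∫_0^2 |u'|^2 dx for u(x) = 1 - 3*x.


||u||_{H^1}^2 = 32

The H^1 norm (squared) on an interval (0, L) is
  ||u||_{H^1}^2 = ∫_0^L u(x)^2 dx + ∫_0^L u'(x)^2 dx.
Compute u'(x) = -3.
Then u(x)^2 = 9*x**2 - 6*x + 1 and u'(x)^2 = 9.
Integrate each monomial from 0 to 2 using ∫_0^2 c·x^n dx = c·2^(n+1)/(n+1):
  ∫_0^2 u(x)^2 dx = ∫_0^2 (9*x^2 - 6*x + 1) dx. Term by term:
    ∫_0^2 9*x^2 dx = 24;  ∫_0^2 -6*x dx = -12;  ∫_0^2 1 dx = 2.
  Sum: 24 − 12 + 2 = 14.
  ∫_0^2 u'(x)^2 dx = ∫_0^2 (9) dx. Term by term:
    ∫_0^2 9 dx = 18.
Adding: ||u||_{H^1}^2 = 14 + 18 = 32.


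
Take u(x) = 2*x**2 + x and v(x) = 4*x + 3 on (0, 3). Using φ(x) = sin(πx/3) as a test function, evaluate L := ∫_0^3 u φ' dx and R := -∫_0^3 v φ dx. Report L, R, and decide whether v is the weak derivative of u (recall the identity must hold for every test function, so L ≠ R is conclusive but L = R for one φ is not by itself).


LHS = -42/π, RHS = -54/π. No, v is not the weak derivative of u.

u(x) = 2*x**2 + x, classical derivative u'(x) = 4*x + 1.
φ(x) = sin(πx/3), so φ'(x) = π*cos(π*x/3)/3.
Note φ(0) = φ(3) = 0, so the boundary term u·φ vanishes.
LHS = ∫_0^3 u(x) φ'(x) dx = ∫_0^3 (2*π*x^2*cos(π*x/3)/3 + π*x*cos(π*x/3)/3) dx. Term by term:
  ∫_0^3 π*x*cos(π*x/3)/3 dx = -6/π;  ∫_0^3 2*π*x^2*cos(π*x/3)/3 dx = -36/π.
Sum: -6/π − 36/π = -42/π.
So LHS = -42/π.
∫_0^3 v(x) φ(x) dx = ∫_0^3 (4*x*sin(π*x/3) + 3*sin(π*x/3)) dx. Term by term:
  ∫_0^3 3*sin(π*x/3) dx = 18/π;  ∫_0^3 4*x*sin(π*x/3) dx = 36/π.
Sum: 18/π + 36/π = 54/π.
So RHS = -∫_0^3 v(x) φ(x) dx = -54/π.
LHS − RHS = 12/π ≠ 0, so the identity fails.
(For a valid weak derivative the identity must hold for EVERY test function, in particular this one. The failure shows v is NOT the weak derivative of u.)
Correct weak derivative would be u'(x) = 4*x + 1.


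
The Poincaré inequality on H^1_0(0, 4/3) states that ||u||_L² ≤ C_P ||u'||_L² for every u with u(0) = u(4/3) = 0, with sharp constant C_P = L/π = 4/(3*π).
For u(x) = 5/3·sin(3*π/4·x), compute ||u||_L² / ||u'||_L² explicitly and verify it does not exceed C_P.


||u||_L² / ||u'||_L² = 4/(3*π) = C_P.

u(x) = 5/3·sin(3*π/4·x), so u'(x) = 5*π*cos(3*π*x/4)/4.
Writing u(x) = A·sin(kπx/L) with A = 5/3 and k = 1, use ∫_0^L sin²(kπx/L) dx = L/2 and ∫_0^L cos²(kπx/L) dx = L/2.
u² = 25/9·sin²(3*π/4·x) and (u')² = 25*π^2/16·cos²(3*π/4·x), and each of sin², cos² integrates to L/2 = 2/3 over (0, 4/3).
∫_0^4/3 u² dx = 50/27, so ||u||_L² = 5*sqrt(6)/9.
∫_0^4/3 (u')² dx = 25*π^2/24, so ||u'||_L² = 5*sqrt(6)*π/12.
Ratio ||u||_L² / ||u'||_L² = 4/(3*π).
Sharp Poincaré constant on H^1_0(0, 4/3) is C_P = L/π = 4/(3*π), achieved by sin(3*π/4·x).
This is the k = 1 eigenfunction (up to amplitude), so the ratio equals the sharp Poincaré constant exactly.
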